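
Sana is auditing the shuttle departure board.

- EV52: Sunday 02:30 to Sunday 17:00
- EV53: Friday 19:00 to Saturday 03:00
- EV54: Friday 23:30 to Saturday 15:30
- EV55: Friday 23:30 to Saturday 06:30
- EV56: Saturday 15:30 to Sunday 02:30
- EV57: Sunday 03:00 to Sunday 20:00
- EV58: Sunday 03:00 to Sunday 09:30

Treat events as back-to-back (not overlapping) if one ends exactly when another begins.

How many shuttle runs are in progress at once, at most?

Sort all start/end points and keep a running count:
Friday 19:00 start EV53 → 1
Friday 23:30 start EV54 → 2
Friday 23:30 start EV55 → 3
Saturday 03:00 end EV53 → 2
Saturday 06:30 end EV55 → 1
Saturday 15:30 end EV54 → 0
Saturday 15:30 start EV56 → 1
Sunday 02:30 end EV56 → 0
Sunday 02:30 start EV52 → 1
Sunday 03:00 start EV57 → 2
Sunday 03:00 start EV58 → 3
Sunday 09:30 end EV58 → 2
Sunday 17:00 end EV52 → 1
Sunday 20:00 end EV57 → 0
Peak is 3, at Friday 23:30 (EV53, EV54, EV55).

3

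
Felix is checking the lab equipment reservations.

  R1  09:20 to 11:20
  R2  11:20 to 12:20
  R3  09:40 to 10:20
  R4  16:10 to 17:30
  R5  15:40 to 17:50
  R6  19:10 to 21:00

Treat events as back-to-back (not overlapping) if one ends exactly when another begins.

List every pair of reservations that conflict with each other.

Two intervals overlap when each starts before the other ends.
Sorted by start: R1, R3, R2, R5, R4, R6.
R3 starts before R1 ends → R1 and R3 overlap.
R2 starts exactly when R1 ends (back-to-back, no overlap), so R1 has no further overlaps.
R2 starts after R3 ends, so R3 has no further overlaps.
R5 starts after R2 ends, so R2 has no further overlaps.
R4 starts before R5 ends → R5 and R4 overlap.
R6 starts after R5 ends.
R6 starts after R4 ends.

R1 & R3, R4 & R5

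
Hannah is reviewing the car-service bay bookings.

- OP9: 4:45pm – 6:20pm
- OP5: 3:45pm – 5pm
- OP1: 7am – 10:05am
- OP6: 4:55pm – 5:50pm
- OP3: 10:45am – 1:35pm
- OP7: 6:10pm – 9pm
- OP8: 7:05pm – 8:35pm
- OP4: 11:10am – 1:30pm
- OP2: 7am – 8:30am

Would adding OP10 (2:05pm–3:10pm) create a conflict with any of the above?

No — it doesn't clash with anything

OP1: ends 10:05am at or before OP10 starts 2:05pm → clear.
OP2: ends 8:30am at or before OP10 starts 2:05pm → clear.
OP3: ends 1:35pm at or before OP10 starts 2:05pm → clear.
OP4: ends 1:30pm at or before OP10 starts 2:05pm → clear.
OP5: starts 3:45pm at or after OP10 ends 3:10pm → clear.
OP9: starts 4:45pm at or after OP10 ends 3:10pm → clear.
OP6: starts 4:55pm at or after OP10 ends 3:10pm → clear.
OP7: starts 6:10pm at or after OP10 ends 3:10pm → clear.
OP8: starts 7:05pm at or after OP10 ends 3:10pm → clear.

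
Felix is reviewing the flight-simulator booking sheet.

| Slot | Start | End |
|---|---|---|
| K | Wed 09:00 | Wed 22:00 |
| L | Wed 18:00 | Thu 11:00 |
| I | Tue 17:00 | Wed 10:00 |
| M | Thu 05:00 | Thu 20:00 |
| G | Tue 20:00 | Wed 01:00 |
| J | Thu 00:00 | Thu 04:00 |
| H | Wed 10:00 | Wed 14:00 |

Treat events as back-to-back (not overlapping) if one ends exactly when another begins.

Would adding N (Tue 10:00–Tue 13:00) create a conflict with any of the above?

No — it doesn't clash with anything

I: starts Tue 17:00 at or after N ends Tue 13:00 → clear.
G: starts Tue 20:00 at or after N ends Tue 13:00 → clear.
K: starts Wed 09:00 at or after N ends Tue 13:00 → clear.
H: starts Wed 10:00 at or after N ends Tue 13:00 → clear.
L: starts Wed 18:00 at or after N ends Tue 13:00 → clear.
J: starts Thu 00:00 at or after N ends Tue 13:00 → clear.
M: starts Thu 05:00 at or after N ends Tue 13:00 → clear.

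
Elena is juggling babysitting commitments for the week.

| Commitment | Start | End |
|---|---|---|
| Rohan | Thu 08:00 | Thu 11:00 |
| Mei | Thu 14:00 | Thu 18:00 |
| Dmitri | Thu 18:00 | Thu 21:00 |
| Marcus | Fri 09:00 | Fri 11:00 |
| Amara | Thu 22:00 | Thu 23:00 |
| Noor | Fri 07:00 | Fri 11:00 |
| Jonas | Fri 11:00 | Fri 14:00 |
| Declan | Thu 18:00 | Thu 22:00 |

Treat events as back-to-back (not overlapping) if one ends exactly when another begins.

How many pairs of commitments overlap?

Sorted by start: Rohan, Mei, Dmitri, Declan, Amara, Noor, Marcus, Jonas.
Mei starts after Rohan ends, so nothing later overlaps Rohan either.
Dmitri starts exactly when Mei ends (back-to-back, no overlap), so nothing later overlaps Mei either.
Declan starts before Dmitri ends → Dmitri and Declan overlap.
Amara starts after Dmitri ends, so nothing later overlaps Dmitri either.
Amara starts exactly when Declan ends (back-to-back, no overlap), so nothing later overlaps Declan either.
Noor starts after Amara ends, so nothing later overlaps Amara either.
Marcus starts before Noor ends → Noor and Marcus overlap.
Jonas starts exactly when Noor ends (back-to-back, no overlap).
Jonas starts exactly when Marcus ends (back-to-back, no overlap).
Overlapping pairs: Declan & Dmitri, Marcus & Noor — 2 in total.

2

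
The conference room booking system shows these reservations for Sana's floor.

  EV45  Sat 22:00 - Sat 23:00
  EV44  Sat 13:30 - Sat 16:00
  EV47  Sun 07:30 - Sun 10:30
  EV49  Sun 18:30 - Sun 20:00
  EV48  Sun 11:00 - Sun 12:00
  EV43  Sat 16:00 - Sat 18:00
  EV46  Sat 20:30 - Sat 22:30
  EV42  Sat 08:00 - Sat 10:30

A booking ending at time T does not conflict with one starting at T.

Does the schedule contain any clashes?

Yes

Sorted by start: EV42, EV44, EV43, EV46, EV45, EV47, EV48, EV49.
EV44 starts after EV42 ends, so EV42 has no further overlaps.
EV43 starts exactly when EV44 ends (back-to-back, no overlap), so EV44 has no further overlaps.
EV46 starts after EV43 ends, so EV43 has no further overlaps.
EV45 starts before EV46 ends → EV46 and EV45 overlap.
That's a conflict, so the schedule is not conflict-free.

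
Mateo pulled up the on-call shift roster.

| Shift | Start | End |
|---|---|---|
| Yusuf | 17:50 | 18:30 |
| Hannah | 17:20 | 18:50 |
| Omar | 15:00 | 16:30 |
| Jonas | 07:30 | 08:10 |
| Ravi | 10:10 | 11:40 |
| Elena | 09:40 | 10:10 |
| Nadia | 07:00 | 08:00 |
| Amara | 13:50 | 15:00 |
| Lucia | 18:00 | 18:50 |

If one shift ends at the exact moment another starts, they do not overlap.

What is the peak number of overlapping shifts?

3

Sort all start/end points and keep a running count:
07:00 start Nadia → 1
07:30 start Jonas → 2
08:00 end Nadia → 1
08:10 end Jonas → 0
09:40 start Elena → 1
10:10 end Elena → 0
10:10 start Ravi → 1
11:40 end Ravi → 0
13:50 start Amara → 1
15:00 end Amara → 0
15:00 start Omar → 1
16:30 end Omar → 0
17:20 start Hannah → 1
17:50 start Yusuf → 2
18:00 start Lucia → 3
18:30 end Yusuf → 2
18:50 end Hannah → 1
18:50 end Lucia → 0
Peak is 3, at 18:00 (Hannah, Lucia, Yusuf).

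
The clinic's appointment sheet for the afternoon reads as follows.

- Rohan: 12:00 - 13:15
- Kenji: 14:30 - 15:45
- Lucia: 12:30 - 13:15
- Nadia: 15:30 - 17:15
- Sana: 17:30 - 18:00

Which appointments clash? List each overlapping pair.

Sorted by start: Rohan, Lucia, Kenji, Nadia, Sana.
Lucia starts before Rohan ends → Rohan and Lucia overlap.
Kenji starts after Rohan ends; Rohan is clear from here.
Kenji starts after Lucia ends; Lucia is clear from here.
Nadia starts before Kenji ends → Kenji and Nadia overlap.
Sana starts after Kenji ends.
Sana starts after Nadia ends.

Kenji & Nadia, Lucia & Rohan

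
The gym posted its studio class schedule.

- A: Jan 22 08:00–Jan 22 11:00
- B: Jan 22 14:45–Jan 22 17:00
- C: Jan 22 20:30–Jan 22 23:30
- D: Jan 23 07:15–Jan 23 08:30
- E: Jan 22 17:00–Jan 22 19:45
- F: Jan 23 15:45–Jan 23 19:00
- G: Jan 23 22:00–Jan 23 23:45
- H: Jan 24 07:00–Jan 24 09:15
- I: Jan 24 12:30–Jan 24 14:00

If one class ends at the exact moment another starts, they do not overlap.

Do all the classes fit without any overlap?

Sorted by start: A, B, E, C, D, F, G, H, I.
B starts after A ends — done with A.
E starts exactly when B ends (back-to-back, no overlap) — done with B.
C starts after E ends — done with E.
D starts after C ends — done with C.
F starts after D ends — done with D.
G starts after F ends — done with F.
H starts after G ends — done with G.
I starts after H ends.
Every pair is clear; the schedule has no overlaps.

Yes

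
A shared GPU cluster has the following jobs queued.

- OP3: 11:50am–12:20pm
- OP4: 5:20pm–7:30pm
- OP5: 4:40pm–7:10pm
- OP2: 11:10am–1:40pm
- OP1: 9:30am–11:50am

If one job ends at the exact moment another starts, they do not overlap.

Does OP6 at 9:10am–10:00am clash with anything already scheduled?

OP1: starts 9:30am before OP6 ends 10:00am, and ends 11:50am after OP6 starts 9:10am → overlap.
OP2: starts 11:10am at or after OP6 ends 10:00am → clear.
OP3: starts 11:50am at or after OP6 ends 10:00am → clear.
OP5: starts 4:40pm at or after OP6 ends 10:00am → clear.
OP4: starts 5:20pm at or after OP6 ends 10:00am → clear.
OP6 overlaps OP1.

Yes — it overlaps OP1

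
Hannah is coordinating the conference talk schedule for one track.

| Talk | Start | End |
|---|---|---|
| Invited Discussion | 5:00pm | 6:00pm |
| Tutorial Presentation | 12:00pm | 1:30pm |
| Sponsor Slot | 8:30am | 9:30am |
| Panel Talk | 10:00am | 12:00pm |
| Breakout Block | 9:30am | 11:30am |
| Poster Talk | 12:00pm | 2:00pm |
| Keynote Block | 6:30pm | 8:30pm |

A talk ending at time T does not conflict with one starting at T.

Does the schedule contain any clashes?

Two intervals overlap when each starts before the other ends.
Sorted by start: Sponsor Slot, Breakout Block, Panel Talk, Poster Talk, Tutorial Presentation, Invited Discussion, Keynote Block.
Breakout Block starts exactly when Sponsor Slot ends (back-to-back, no overlap), so nothing later overlaps Sponsor Slot either.
Panel Talk starts before Breakout Block ends → Breakout Block and Panel Talk overlap.
That's a conflict, so the schedule is not conflict-free.

Yes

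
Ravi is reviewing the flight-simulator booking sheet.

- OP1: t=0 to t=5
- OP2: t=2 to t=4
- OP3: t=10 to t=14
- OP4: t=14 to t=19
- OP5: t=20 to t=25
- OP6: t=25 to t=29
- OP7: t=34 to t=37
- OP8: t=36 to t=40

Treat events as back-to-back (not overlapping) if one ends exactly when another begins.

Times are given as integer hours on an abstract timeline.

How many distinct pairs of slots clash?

Sorted by start: OP1, OP2, OP3, OP4, OP5, OP6, OP7, OP8.
OP2 starts before OP1 ends → OP1 and OP2 overlap.
OP3 starts after OP1 ends, so OP1 has no further overlaps.
OP3 starts after OP2 ends, so OP2 has no further overlaps.
OP4 starts exactly when OP3 ends (back-to-back, no overlap), so OP3 has no further overlaps.
OP5 starts after OP4 ends, so OP4 has no further overlaps.
OP6 starts exactly when OP5 ends (back-to-back, no overlap), so OP5 has no further overlaps.
OP7 starts after OP6 ends, so OP6 has no further overlaps.
OP8 starts before OP7 ends → OP7 and OP8 overlap.
Overlapping pairs: OP1 & OP2, OP7 & OP8 — 2 in total.

2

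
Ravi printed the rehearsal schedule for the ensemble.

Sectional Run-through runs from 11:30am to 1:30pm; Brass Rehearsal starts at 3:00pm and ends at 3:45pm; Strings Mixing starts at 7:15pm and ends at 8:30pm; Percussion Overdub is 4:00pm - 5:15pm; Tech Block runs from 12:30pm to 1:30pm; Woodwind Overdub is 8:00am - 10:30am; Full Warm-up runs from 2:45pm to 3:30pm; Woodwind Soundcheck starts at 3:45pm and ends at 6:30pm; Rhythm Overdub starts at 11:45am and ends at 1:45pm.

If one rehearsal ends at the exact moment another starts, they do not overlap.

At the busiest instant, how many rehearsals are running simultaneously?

Walk through starts and ends in time order (an end at T is processed before a start at T):
8:00am start Woodwind Overdub → 1
10:30am end Woodwind Overdub → 0
11:30am start Sectional Run-through → 1
11:45am start Rhythm Overdub → 2
12:30pm start Tech Block → 3
1:30pm end Sectional Run-through → 2
1:30pm end Tech Block → 1
1:45pm end Rhythm Overdub → 0
2:45pm start Full Warm-up → 1
3:00pm start Brass Rehearsal → 2
3:30pm end Full Warm-up → 1
3:45pm end Brass Rehearsal → 0
3:45pm start Woodwind Soundcheck → 1
4:00pm start Percussion Overdub → 2
5:15pm end Percussion Overdub → 1
6:30pm end Woodwind Soundcheck → 0
7:15pm start Strings Mixing → 1
8:30pm end Strings Mixing → 0
Peak is 3, at 12:30pm (Rhythm Overdub, Sectional Run-through, Tech Block).

3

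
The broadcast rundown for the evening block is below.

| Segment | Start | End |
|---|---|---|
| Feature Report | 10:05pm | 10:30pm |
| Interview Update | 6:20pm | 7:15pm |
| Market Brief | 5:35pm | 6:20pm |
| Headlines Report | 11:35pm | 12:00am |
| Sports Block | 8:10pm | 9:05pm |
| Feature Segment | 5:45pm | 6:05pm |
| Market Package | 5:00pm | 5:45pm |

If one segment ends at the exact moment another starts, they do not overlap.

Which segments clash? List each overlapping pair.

Two intervals overlap when each starts before the other ends.
Sorted by start: Market Package, Market Brief, Feature Segment, Interview Update, Sports Block, Feature Report, Headlines Report.
Market Brief starts before Market Package ends → Market Package and Market Brief overlap.
Feature Segment starts exactly when Market Package ends (back-to-back, no overlap), so nothing later overlaps Market Package either.
Feature Segment starts before Market Brief ends → Market Brief and Feature Segment overlap.
Interview Update starts exactly when Market Brief ends (back-to-back, no overlap), so nothing later overlaps Market Brief either.
Interview Update starts after Feature Segment ends, so nothing later overlaps Feature Segment either.
Sports Block starts after Interview Update ends, so nothing later overlaps Interview Update either.
Feature Report starts after Sports Block ends, so nothing later overlaps Sports Block either.
Headlines Report starts after Feature Report ends.

Feature Segment & Market Brief, Market Brief & Market Package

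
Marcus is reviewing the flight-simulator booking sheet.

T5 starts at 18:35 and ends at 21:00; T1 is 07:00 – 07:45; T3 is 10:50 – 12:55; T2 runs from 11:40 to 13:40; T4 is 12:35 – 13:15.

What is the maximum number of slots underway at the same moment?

Sort all start/end points and keep a running count:
07:00 start T1 → 1
07:45 end T1 → 0
10:50 start T3 → 1
11:40 start T2 → 2
12:35 start T4 → 3
12:55 end T3 → 2
13:15 end T4 → 1
13:40 end T2 → 0
18:35 start T5 → 1
21:00 end T5 → 0
Peak is 3, at 12:35 (T2, T3, T4).

3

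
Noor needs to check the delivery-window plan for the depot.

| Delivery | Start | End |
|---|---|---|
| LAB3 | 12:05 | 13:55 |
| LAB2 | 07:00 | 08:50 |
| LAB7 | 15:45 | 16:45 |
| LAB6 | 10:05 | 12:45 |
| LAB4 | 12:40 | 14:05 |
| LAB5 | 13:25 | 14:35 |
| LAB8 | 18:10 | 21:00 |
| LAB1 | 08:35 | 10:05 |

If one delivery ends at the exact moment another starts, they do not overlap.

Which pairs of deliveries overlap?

Sorted by start: LAB2, LAB1, LAB6, LAB3, LAB4, LAB5, LAB7, LAB8.
LAB1 starts before LAB2 ends → LAB2 and LAB1 overlap.
LAB6 starts after LAB2 ends, so nothing later overlaps LAB2 either.
LAB6 starts exactly when LAB1 ends (back-to-back, no overlap), so nothing later overlaps LAB1 either.
LAB3 starts before LAB6 ends → LAB6 and LAB3 overlap.
LAB4 starts before LAB6 ends → LAB6 and LAB4 overlap.
LAB5 starts after LAB6 ends, so nothing later overlaps LAB6 either.
LAB4 starts before LAB3 ends → LAB3 and LAB4 overlap.
LAB5 starts before LAB3 ends → LAB3 and LAB5 overlap.
LAB7 starts after LAB3 ends, so nothing later overlaps LAB3 either.
LAB5 starts before LAB4 ends → LAB4 and LAB5 overlap.
LAB7 starts after LAB4 ends, so nothing later overlaps LAB4 either.
LAB7 starts after LAB5 ends, so nothing later overlaps LAB5 either.
LAB8 starts after LAB7 ends.

LAB1 & LAB2, LAB3 & LAB4, LAB3 & LAB5, LAB3 & LAB6, LAB4 & LAB5, LAB4 & LAB6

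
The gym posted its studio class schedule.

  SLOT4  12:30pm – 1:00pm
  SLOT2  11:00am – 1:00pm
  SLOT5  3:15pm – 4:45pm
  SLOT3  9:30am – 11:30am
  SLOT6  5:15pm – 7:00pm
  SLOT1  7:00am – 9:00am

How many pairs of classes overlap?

2

Sorted by start: SLOT1, SLOT3, SLOT2, SLOT4, SLOT5, SLOT6.
SLOT3 starts after SLOT1 ends; SLOT1 is clear from here.
SLOT2 starts before SLOT3 ends → SLOT3 and SLOT2 overlap.
SLOT4 starts after SLOT3 ends; SLOT3 is clear from here.
SLOT4 starts before SLOT2 ends → SLOT2 and SLOT4 overlap.
SLOT5 starts after SLOT2 ends; SLOT2 is clear from here.
SLOT5 starts after SLOT4 ends; SLOT4 is clear from here.
SLOT6 starts after SLOT5 ends.
Overlapping pairs: SLOT2 & SLOT3, SLOT2 & SLOT4 — 2 in total.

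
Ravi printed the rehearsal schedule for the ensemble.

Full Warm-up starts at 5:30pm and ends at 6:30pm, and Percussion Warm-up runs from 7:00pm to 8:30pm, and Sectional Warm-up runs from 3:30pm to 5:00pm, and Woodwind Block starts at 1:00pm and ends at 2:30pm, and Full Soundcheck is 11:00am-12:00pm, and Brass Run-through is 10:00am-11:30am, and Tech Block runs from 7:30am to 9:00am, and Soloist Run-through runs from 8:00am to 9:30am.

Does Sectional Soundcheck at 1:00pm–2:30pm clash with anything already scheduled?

Tech Block: ends 9:00am at or before Sectional Soundcheck starts 1:00pm → clear.
Soloist Run-through: ends 9:30am at or before Sectional Soundcheck starts 1:00pm → clear.
Brass Run-through: ends 11:30am at or before Sectional Soundcheck starts 1:00pm → clear.
Full Soundcheck: ends 12:00pm at or before Sectional Soundcheck starts 1:00pm → clear.
Woodwind Block: starts 1:00pm before Sectional Soundcheck ends 2:30pm, and ends 2:30pm after Sectional Soundcheck starts 1:00pm → overlap.
Sectional Warm-up: starts 3:30pm at or after Sectional Soundcheck ends 2:30pm → clear.
Full Warm-up: starts 5:30pm at or after Sectional Soundcheck ends 2:30pm → clear.
Percussion Warm-up: starts 7:00pm at or after Sectional Soundcheck ends 2:30pm → clear.
Sectional Soundcheck overlaps Woodwind Block.

Yes — it overlaps Woodwind Block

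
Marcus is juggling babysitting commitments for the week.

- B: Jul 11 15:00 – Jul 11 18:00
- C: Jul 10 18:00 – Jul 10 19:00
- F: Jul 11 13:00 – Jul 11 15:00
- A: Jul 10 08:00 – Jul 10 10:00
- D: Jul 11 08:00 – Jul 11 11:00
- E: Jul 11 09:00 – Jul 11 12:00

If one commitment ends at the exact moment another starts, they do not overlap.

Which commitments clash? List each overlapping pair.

Sorted by start: A, C, D, E, F, B.
C starts after A ends — done with A.
D starts after C ends — done with C.
E starts before D ends → D and E overlap.
F starts after D ends — done with D.
F starts after E ends — done with E.
B starts exactly when F ends (back-to-back, no overlap).

D & E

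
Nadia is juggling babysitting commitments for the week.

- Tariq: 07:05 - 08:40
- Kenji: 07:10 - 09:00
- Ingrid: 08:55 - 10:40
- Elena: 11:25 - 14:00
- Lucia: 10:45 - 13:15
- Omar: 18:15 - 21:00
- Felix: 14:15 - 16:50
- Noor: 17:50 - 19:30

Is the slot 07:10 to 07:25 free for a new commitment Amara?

No — it overlaps Kenji, Tariq

Tariq: starts 07:05 before Amara ends 07:25, and ends 08:40 after Amara starts 07:10 → overlap.
Kenji: starts 07:10 before Amara ends 07:25, and ends 09:00 after Amara starts 07:10 → overlap.
Ingrid: starts 08:55 at or after Amara ends 07:25 → clear.
Lucia: starts 10:45 at or after Amara ends 07:25 → clear.
Elena: starts 11:25 at or after Amara ends 07:25 → clear.
Felix: starts 14:15 at or after Amara ends 07:25 → clear.
Noor: starts 17:50 at or after Amara ends 07:25 → clear.
Omar: starts 18:15 at or after Amara ends 07:25 → clear.
Amara overlaps Tariq, Kenji.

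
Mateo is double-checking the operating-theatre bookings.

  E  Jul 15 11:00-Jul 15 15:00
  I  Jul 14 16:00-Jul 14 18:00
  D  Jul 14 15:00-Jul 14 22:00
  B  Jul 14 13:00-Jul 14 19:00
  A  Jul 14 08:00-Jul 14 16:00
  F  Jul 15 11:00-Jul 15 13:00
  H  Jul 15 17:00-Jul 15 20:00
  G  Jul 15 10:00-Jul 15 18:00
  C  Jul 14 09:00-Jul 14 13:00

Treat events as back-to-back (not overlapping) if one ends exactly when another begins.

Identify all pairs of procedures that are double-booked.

A & B, A & C, A & D, B & D, B & I, D & I, E & F, E & G, F & G, G & H

Two intervals overlap when each starts before the other ends.
Sorted by start: A, C, B, D, I, G, E, F, H.
C starts before A ends → A and C overlap.
B starts before A ends → A and B overlap.
D starts before A ends → A and D overlap.
I starts exactly when A ends (back-to-back, no overlap), so A has no further overlaps.
B starts exactly when C ends (back-to-back, no overlap), so C has no further overlaps.
D starts before B ends → B and D overlap.
I starts before B ends → B and I overlap.
G starts after B ends, so B has no further overlaps.
I starts before D ends → D and I overlap.
G starts after D ends, so D has no further overlaps.
G starts after I ends, so I has no further overlaps.
E starts before G ends → G and E overlap.
F starts before G ends → G and F overlap.
H starts before G ends → G and H overlap.
F starts before E ends → E and F overlap.
H starts after E ends.
H starts after F ends.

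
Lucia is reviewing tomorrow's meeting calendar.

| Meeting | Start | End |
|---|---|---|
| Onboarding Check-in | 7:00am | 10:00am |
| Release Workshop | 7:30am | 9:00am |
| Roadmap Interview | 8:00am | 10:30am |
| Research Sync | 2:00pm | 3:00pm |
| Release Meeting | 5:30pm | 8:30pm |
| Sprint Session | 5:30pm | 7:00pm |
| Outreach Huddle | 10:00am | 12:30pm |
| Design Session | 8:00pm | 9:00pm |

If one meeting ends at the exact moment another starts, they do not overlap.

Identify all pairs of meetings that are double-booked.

Design Session & Release Meeting, Onboarding Check-in & Release Workshop, Onboarding Check-in & Roadmap Interview, Outreach Huddle & Roadmap Interview, Release Meeting & Sprint Session, Release Workshop & Roadmap Interview

Sorted by start: Onboarding Check-in, Release Workshop, Roadmap Interview, Outreach Huddle, Research Sync, Release Meeting, Sprint Session, Design Session.
Release Workshop starts before Onboarding Check-in ends → Onboarding Check-in and Release Workshop overlap.
Roadmap Interview starts before Onboarding Check-in ends → Onboarding Check-in and Roadmap Interview overlap.
Outreach Huddle starts exactly when Onboarding Check-in ends (back-to-back, no overlap), so nothing later overlaps Onboarding Check-in either.
Roadmap Interview starts before Release Workshop ends → Release Workshop and Roadmap Interview overlap.
Outreach Huddle starts after Release Workshop ends, so nothing later overlaps Release Workshop either.
Outreach Huddle starts before Roadmap Interview ends → Roadmap Interview and Outreach Huddle overlap.
Research Sync starts after Roadmap Interview ends, so nothing later overlaps Roadmap Interview either.
Research Sync starts after Outreach Huddle ends, so nothing later overlaps Outreach Huddle either.
Release Meeting starts after Research Sync ends, so nothing later overlaps Research Sync either.
Sprint Session starts before Release Meeting ends → Release Meeting and Sprint Session overlap.
Design Session starts before Release Meeting ends → Release Meeting and Design Session overlap.
Design Session starts after Sprint Session ends.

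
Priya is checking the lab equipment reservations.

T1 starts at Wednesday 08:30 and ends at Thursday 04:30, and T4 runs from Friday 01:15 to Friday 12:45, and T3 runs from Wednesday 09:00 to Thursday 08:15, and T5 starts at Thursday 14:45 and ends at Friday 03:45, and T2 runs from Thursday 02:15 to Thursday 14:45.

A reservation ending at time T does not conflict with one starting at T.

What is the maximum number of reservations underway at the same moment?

Walk through starts and ends in time order (an end at T is processed before a start at T):
Wednesday 08:30 start T1 → 1
Wednesday 09:00 start T3 → 2
Thursday 02:15 start T2 → 3
Thursday 04:30 end T1 → 2
Thursday 08:15 end T3 → 1
Thursday 14:45 end T2 → 0
Thursday 14:45 start T5 → 1
Friday 01:15 start T4 → 2
Friday 03:45 end T5 → 1
Friday 12:45 end T4 → 0
Peak is 3, at Thursday 02:15 (T1, T2, T3).

3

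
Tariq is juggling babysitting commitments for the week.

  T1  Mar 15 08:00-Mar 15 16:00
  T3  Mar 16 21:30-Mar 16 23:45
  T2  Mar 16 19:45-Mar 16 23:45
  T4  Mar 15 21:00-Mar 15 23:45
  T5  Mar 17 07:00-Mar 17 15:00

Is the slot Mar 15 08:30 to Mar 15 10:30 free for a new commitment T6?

T1: starts Mar 15 08:00 before T6 ends Mar 15 10:30, and ends Mar 15 16:00 after T6 starts Mar 15 08:30 → overlap.
T4: starts Mar 15 21:00 at or after T6 ends Mar 15 10:30 → clear.
T2: starts Mar 16 19:45 at or after T6 ends Mar 15 10:30 → clear.
T3: starts Mar 16 21:30 at or after T6 ends Mar 15 10:30 → clear.
T5: starts Mar 17 07:00 at or after T6 ends Mar 15 10:30 → clear.
T6 overlaps T1.

No — it overlaps T1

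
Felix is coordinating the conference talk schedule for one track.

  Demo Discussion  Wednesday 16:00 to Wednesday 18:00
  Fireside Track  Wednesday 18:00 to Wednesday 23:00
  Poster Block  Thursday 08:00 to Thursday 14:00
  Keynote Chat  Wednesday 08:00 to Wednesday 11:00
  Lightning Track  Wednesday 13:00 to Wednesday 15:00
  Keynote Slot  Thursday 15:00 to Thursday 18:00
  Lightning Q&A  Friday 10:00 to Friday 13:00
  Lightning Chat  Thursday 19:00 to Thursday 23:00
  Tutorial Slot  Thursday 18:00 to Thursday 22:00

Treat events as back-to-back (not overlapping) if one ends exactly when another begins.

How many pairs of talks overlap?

1

Sorted by start: Keynote Chat, Lightning Track, Demo Discussion, Fireside Track, Poster Block, Keynote Slot, Tutorial Slot, Lightning Chat, Lightning Q&A.
Lightning Track starts after Keynote Chat ends, so Keynote Chat has no further overlaps.
Demo Discussion starts after Lightning Track ends, so Lightning Track has no further overlaps.
Fireside Track starts exactly when Demo Discussion ends (back-to-back, no overlap), so Demo Discussion has no further overlaps.
Poster Block starts after Fireside Track ends, so Fireside Track has no further overlaps.
Keynote Slot starts after Poster Block ends, so Poster Block has no further overlaps.
Tutorial Slot starts exactly when Keynote Slot ends (back-to-back, no overlap), so Keynote Slot has no further overlaps.
Lightning Chat starts before Tutorial Slot ends → Tutorial Slot and Lightning Chat overlap.
Lightning Q&A starts after Tutorial Slot ends.
Lightning Q&A starts after Lightning Chat ends.
Overlapping pairs: Lightning Chat & Tutorial Slot — 1 in total.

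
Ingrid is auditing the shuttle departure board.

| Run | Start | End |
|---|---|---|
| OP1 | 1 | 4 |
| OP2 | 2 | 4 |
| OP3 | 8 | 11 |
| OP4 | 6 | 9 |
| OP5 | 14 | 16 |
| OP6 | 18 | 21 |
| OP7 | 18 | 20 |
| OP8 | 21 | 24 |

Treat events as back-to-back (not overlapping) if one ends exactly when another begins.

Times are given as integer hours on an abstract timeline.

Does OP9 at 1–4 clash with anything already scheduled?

OP1: starts 1 before OP9 ends 4, and ends 4 after OP9 starts 1 → overlap.
OP2: starts 2 before OP9 ends 4, and ends 4 after OP9 starts 1 → overlap.
OP4: starts 6 at or after OP9 ends 4 → clear.
OP3: starts 8 at or after OP9 ends 4 → clear.
OP5: starts 14 at or after OP9 ends 4 → clear.
OP6: starts 18 at or after OP9 ends 4 → clear.
OP7: starts 18 at or after OP9 ends 4 → clear.
OP8: starts 21 at or after OP9 ends 4 → clear.
OP9 overlaps OP1, OP2.

Yes — it overlaps OP1, OP2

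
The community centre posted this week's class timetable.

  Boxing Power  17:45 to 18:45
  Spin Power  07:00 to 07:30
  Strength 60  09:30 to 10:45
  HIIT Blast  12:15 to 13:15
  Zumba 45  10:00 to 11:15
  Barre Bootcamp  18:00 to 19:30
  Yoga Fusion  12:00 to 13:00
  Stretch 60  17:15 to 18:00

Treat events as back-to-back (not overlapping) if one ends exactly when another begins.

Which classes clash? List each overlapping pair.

Barre Bootcamp & Boxing Power, Boxing Power & Stretch 60, HIIT Blast & Yoga Fusion, Strength 60 & Zumba 45

Two intervals overlap when each starts before the other ends.
Sorted by start: Spin Power, Strength 60, Zumba 45, Yoga Fusion, HIIT Blast, Stretch 60, Boxing Power, Barre Bootcamp.
Strength 60 starts after Spin Power ends — done with Spin Power.
Zumba 45 starts before Strength 60 ends → Strength 60 and Zumba 45 overlap.
Yoga Fusion starts after Strength 60 ends — done with Strength 60.
Yoga Fusion starts after Zumba 45 ends — done with Zumba 45.
HIIT Blast starts before Yoga Fusion ends → Yoga Fusion and HIIT Blast overlap.
Stretch 60 starts after Yoga Fusion ends — done with Yoga Fusion.
Stretch 60 starts after HIIT Blast ends — done with HIIT Blast.
Boxing Power starts before Stretch 60 ends → Stretch 60 and Boxing Power overlap.
Barre Bootcamp starts exactly when Stretch 60 ends (back-to-back, no overlap).
Barre Bootcamp starts before Boxing Power ends → Boxing Power and Barre Bootcamp overlap.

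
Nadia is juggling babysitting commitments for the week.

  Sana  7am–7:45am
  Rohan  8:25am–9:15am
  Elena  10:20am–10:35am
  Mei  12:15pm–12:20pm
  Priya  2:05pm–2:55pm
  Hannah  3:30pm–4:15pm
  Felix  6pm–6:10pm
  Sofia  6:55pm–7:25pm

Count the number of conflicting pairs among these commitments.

0

Sorted by start: Sana, Rohan, Elena, Mei, Priya, Hannah, Felix, Sofia.
Rohan starts after Sana ends, so Sana has no further overlaps.
Elena starts after Rohan ends, so Rohan has no further overlaps.
Mei starts after Elena ends, so Elena has no further overlaps.
Priya starts after Mei ends, so Mei has no further overlaps.
Hannah starts after Priya ends, so Priya has no further overlaps.
Felix starts after Hannah ends, so Hannah has no further overlaps.
Sofia starts after Felix ends.
No pair overlaps.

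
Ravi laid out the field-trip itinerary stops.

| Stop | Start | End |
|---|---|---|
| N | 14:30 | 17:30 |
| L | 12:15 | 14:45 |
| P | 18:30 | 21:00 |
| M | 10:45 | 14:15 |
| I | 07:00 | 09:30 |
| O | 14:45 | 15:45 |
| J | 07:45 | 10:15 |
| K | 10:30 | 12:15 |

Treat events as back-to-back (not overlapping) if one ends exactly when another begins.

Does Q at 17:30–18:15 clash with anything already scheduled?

I: ends 09:30 at or before Q starts 17:30 → clear.
J: ends 10:15 at or before Q starts 17:30 → clear.
K: ends 12:15 at or before Q starts 17:30 → clear.
M: ends 14:15 at or before Q starts 17:30 → clear.
L: ends 14:45 at or before Q starts 17:30 → clear.
N: ends 17:30 at or before Q starts 17:30 → clear.
O: ends 15:45 at or before Q starts 17:30 → clear.
P: starts 18:30 at or after Q ends 18:15 → clear.

No — it doesn't clash with anything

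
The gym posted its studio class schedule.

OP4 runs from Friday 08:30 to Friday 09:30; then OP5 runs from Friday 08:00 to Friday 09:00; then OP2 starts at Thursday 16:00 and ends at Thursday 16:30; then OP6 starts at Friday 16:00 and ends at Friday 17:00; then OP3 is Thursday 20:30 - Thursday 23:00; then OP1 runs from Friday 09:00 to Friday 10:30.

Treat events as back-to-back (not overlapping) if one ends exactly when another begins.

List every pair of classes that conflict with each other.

OP1 & OP4, OP4 & OP5

Sorted by start: OP2, OP3, OP5, OP4, OP1, OP6.
OP3 starts after OP2 ends, so nothing later overlaps OP2 either.
OP5 starts after OP3 ends, so nothing later overlaps OP3 either.
OP4 starts before OP5 ends → OP5 and OP4 overlap.
OP1 starts exactly when OP5 ends (back-to-back, no overlap), so nothing later overlaps OP5 either.
OP1 starts before OP4 ends → OP4 and OP1 overlap.
OP6 starts after OP4 ends.
OP6 starts after OP1 ends.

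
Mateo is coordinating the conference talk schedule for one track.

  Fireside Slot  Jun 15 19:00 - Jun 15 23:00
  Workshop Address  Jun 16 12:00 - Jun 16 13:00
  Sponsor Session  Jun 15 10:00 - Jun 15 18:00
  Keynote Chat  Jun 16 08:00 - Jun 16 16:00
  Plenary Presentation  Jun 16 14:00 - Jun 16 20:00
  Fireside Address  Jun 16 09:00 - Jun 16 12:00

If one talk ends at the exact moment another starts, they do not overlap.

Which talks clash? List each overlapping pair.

Sorted by start: Sponsor Session, Fireside Slot, Keynote Chat, Fireside Address, Workshop Address, Plenary Presentation.
Fireside Slot starts after Sponsor Session ends, so nothing later overlaps Sponsor Session either.
Keynote Chat starts after Fireside Slot ends, so nothing later overlaps Fireside Slot either.
Fireside Address starts before Keynote Chat ends → Keynote Chat and Fireside Address overlap.
Workshop Address starts before Keynote Chat ends → Keynote Chat and Workshop Address overlap.
Plenary Presentation starts before Keynote Chat ends → Keynote Chat and Plenary Presentation overlap.
Workshop Address starts exactly when Fireside Address ends (back-to-back, no overlap), so nothing later overlaps Fireside Address either.
Plenary Presentation starts after Workshop Address ends.

Fireside Address & Keynote Chat, Keynote Chat & Plenary Presentation, Keynote Chat & Workshop Address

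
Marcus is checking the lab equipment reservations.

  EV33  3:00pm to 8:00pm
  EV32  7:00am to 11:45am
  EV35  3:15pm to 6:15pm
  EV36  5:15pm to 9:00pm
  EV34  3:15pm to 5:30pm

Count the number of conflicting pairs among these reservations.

Check each pair: they overlap iff neither finishes before the other starts.
Sorted by start: EV32, EV33, EV34, EV35, EV36.
EV33 starts after EV32 ends; EV32 is clear from here.
EV34 starts before EV33 ends → EV33 and EV34 overlap.
EV35 starts before EV33 ends → EV33 and EV35 overlap.
EV36 starts before EV33 ends → EV33 and EV36 overlap.
EV35 starts before EV34 ends → EV34 and EV35 overlap.
EV36 starts before EV34 ends → EV34 and EV36 overlap.
EV36 starts before EV35 ends → EV35 and EV36 overlap.
Overlapping pairs: EV33 & EV34, EV33 & EV35, EV33 & EV36, EV34 & EV35, EV34 & EV36, EV35 & EV36 — 6 in total.

6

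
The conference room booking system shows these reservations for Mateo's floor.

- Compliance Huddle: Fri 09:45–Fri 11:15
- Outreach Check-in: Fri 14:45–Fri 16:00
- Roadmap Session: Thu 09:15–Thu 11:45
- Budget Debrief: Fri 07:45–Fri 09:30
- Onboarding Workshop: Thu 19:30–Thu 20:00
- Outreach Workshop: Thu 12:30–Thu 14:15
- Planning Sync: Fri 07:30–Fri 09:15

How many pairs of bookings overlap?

Sorted by start: Roadmap Session, Outreach Workshop, Onboarding Workshop, Planning Sync, Budget Debrief, Compliance Huddle, Outreach Check-in.
Outreach Workshop starts after Roadmap Session ends; Roadmap Session is clear from here.
Onboarding Workshop starts after Outreach Workshop ends; Outreach Workshop is clear from here.
Planning Sync starts after Onboarding Workshop ends; Onboarding Workshop is clear from here.
Budget Debrief starts before Planning Sync ends → Planning Sync and Budget Debrief overlap.
Compliance Huddle starts after Planning Sync ends; Planning Sync is clear from here.
Compliance Huddle starts after Budget Debrief ends; Budget Debrief is clear from here.
Outreach Check-in starts after Compliance Huddle ends.
Overlapping pairs: Budget Debrief & Planning Sync — 1 in total.

1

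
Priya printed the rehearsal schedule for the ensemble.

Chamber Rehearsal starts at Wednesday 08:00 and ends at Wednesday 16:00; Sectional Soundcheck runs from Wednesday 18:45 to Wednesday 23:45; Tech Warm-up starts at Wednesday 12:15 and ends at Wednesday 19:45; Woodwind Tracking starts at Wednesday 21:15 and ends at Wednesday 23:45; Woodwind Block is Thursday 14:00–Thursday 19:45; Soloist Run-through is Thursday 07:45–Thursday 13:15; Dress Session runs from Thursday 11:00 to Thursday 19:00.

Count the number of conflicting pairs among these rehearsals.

5

Sorted by start: Chamber Rehearsal, Tech Warm-up, Sectional Soundcheck, Woodwind Tracking, Soloist Run-through, Dress Session, Woodwind Block.
Tech Warm-up starts before Chamber Rehearsal ends → Chamber Rehearsal and Tech Warm-up overlap.
Sectional Soundcheck starts after Chamber Rehearsal ends — done with Chamber Rehearsal.
Sectional Soundcheck starts before Tech Warm-up ends → Tech Warm-up and Sectional Soundcheck overlap.
Woodwind Tracking starts after Tech Warm-up ends — done with Tech Warm-up.
Woodwind Tracking starts before Sectional Soundcheck ends → Sectional Soundcheck and Woodwind Tracking overlap.
Soloist Run-through starts after Sectional Soundcheck ends — done with Sectional Soundcheck.
Soloist Run-through starts after Woodwind Tracking ends — done with Woodwind Tracking.
Dress Session starts before Soloist Run-through ends → Soloist Run-through and Dress Session overlap.
Woodwind Block starts after Soloist Run-through ends.
Woodwind Block starts before Dress Session ends → Dress Session and Woodwind Block overlap.
Overlapping pairs: Chamber Rehearsal & Tech Warm-up, Dress Session & Soloist Run-through, Dress Session & Woodwind Block, Sectional Soundcheck & Tech Warm-up, Sectional Soundcheck & Woodwind Tracking — 5 in total.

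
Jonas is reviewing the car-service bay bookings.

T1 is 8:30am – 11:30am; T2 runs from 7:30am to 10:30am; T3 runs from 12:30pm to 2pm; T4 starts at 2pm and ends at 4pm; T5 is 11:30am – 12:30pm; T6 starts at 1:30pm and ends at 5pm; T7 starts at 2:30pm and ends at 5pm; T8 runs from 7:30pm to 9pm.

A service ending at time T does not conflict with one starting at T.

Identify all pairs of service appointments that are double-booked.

Two intervals overlap when each starts before the other ends.
Sorted by start: T2, T1, T5, T3, T6, T4, T7, T8.
T1 starts before T2 ends → T2 and T1 overlap.
T5 starts after T2 ends — done with T2.
T5 starts exactly when T1 ends (back-to-back, no overlap) — done with T1.
T3 starts exactly when T5 ends (back-to-back, no overlap) — done with T5.
T6 starts before T3 ends → T3 and T6 overlap.
T4 starts exactly when T3 ends (back-to-back, no overlap) — done with T3.
T4 starts before T6 ends → T6 and T4 overlap.
T7 starts before T6 ends → T6 and T7 overlap.
T8 starts after T6 ends.
T7 starts before T4 ends → T4 and T7 overlap.
T8 starts after T4 ends.
T8 starts after T7 ends.

T1 & T2, T3 & T6, T4 & T6, T4 & T7, T6 & T7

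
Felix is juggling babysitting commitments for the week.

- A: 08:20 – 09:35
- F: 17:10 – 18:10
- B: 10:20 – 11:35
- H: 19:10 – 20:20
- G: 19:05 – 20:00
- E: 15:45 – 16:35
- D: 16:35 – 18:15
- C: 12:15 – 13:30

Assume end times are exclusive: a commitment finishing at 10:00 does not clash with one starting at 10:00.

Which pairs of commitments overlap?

Two intervals overlap when each starts before the other ends.
Sorted by start: A, B, C, E, D, F, G, H.
B starts after A ends; A is clear from here.
C starts after B ends; B is clear from here.
E starts after C ends; C is clear from here.
D starts exactly when E ends (back-to-back, no overlap); E is clear from here.
F starts before D ends → D and F overlap.
G starts after D ends; D is clear from here.
G starts after F ends; F is clear from here.
H starts before G ends → G and H overlap.

D & F, G & H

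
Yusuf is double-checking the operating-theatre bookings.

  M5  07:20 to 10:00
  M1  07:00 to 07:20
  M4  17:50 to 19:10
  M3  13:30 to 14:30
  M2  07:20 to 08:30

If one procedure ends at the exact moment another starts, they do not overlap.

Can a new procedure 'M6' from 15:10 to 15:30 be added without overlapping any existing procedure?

M1: ends 07:20 at or before M6 starts 15:10 → clear.
M2: ends 08:30 at or before M6 starts 15:10 → clear.
M5: ends 10:00 at or before M6 starts 15:10 → clear.
M3: ends 14:30 at or before M6 starts 15:10 → clear.
M4: starts 17:50 at or after M6 ends 15:30 → clear.

Yes — the slot is free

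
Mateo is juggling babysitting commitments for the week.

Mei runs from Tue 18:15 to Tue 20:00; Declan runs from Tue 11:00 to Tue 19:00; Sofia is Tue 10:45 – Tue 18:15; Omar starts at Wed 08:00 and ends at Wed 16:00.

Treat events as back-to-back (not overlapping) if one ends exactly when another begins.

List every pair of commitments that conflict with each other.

Declan & Mei, Declan & Sofia

Check each pair: they overlap iff neither finishes before the other starts.
Sorted by start: Sofia, Declan, Mei, Omar.
Declan starts before Sofia ends → Sofia and Declan overlap.
Mei starts exactly when Sofia ends (back-to-back, no overlap) — done with Sofia.
Mei starts before Declan ends → Declan and Mei overlap.
Omar starts after Declan ends.
Omar starts after Mei ends.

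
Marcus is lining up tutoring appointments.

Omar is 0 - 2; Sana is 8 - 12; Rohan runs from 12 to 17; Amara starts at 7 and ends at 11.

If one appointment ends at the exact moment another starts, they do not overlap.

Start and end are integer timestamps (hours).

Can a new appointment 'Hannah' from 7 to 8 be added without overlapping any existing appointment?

No — it overlaps Amara

Omar: ends 2 at or before Hannah starts 7 → clear.
Amara: starts 7 before Hannah ends 8, and ends 11 after Hannah starts 7 → overlap.
Sana: starts 8 at or after Hannah ends 8 → clear.
Rohan: starts 12 at or after Hannah ends 8 → clear.
Hannah overlaps Amara.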